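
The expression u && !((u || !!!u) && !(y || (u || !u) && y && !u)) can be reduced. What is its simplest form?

u && y

u && !((u || !!!u) && !(y || (u || !u) && y && !u))
= u && !((u || !u) && !(y || (u || !u) && y && !u))   — double negation
= u && !((u || !u) && !(y || y && !u))   — complement / identity
= u && !!(y || y && !u)   — complement / identity
= u && !!y   — absorption
= u && y   — double negation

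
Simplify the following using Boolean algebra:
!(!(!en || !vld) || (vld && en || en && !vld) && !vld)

!(!(!en || !vld) || (vld && en || en && !vld) && !vld)
= !(en && vld || (vld && en || en && !vld) && !vld)   [De Morgan]
= !(en && vld || en && !vld)   [distribution]
= !en   [distribution]

!en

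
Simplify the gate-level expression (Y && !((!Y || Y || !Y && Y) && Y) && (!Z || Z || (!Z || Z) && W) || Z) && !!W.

Z && W

(Y && !((!Y || Y || !Y && Y) && Y) && (!Z || Z || (!Z || Z) && W) || Z) && !!W
= (Y && !((!Y || Y) && Y) && (!Z || Z || (!Z || Z) && W) || Z) && !!W   (complement / identity)
= (Y && !((!Y || Y) && Y) && (!Z || Z) || Z) && !!W   (absorption)
= (Y && !((!Y || Y) && Y) || Z) && !!W   (complement / identity)
= (Y && !((!Y || Y) && Y) || Z) && W   (double negation)
= (Y && !Y || Z) && W   (complement / identity)
= Z && W   (complement / identity)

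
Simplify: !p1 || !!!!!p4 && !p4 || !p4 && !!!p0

!p1 || !p4

!p1 || !!!!!p4 && !p4 || !p4 && !!!p0
= !p1 || !!!!!p4 && !p4 || !p4 && !p0   [double negation]
= !p1 || !!!p4 && !p4 || !p4 && !p0   [double negation]
= !p1 || !p4 && (!!!p4 || !p0)   [distribution]
= !p1 || !p4 && (!p4 || !p0)   [double negation]
= !p1 || !p4   [absorption]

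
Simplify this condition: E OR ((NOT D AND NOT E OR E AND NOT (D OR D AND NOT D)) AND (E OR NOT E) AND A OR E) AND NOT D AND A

E OR ((NOT D AND NOT E OR E AND NOT (D OR D AND NOT D)) AND (E OR NOT E) AND A OR E) AND NOT D AND A
= E OR ((NOT D AND NOT E OR E AND NOT (D OR D AND NOT D)) AND A OR E) AND NOT D AND A   — complement / identity
= E OR ((NOT D AND NOT E OR E AND NOT D) AND A OR E) AND NOT D AND A   — complement / identity
= E OR (NOT D AND A OR E) AND NOT D AND A   — distribution
= E OR NOT D AND A   — absorption

E OR NOT D AND A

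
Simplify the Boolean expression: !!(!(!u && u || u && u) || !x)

!!(!(!u && u || u && u) || !x)
= !!(!u || !x)   [distribution]
= !u || !x   [double negation]

!u || !x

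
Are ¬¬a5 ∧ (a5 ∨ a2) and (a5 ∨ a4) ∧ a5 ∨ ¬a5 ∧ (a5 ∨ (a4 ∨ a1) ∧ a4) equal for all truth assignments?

No

E1: ¬¬a5 ∧ (a5 ∨ a2)
    = a5 ∧ (a5 ∨ a2)   [double negation]
    = a5   [absorption]
E2: (a5 ∨ a4) ∧ a5 ∨ ¬a5 ∧ (a5 ∨ (a4 ∨ a1) ∧ a4)
    = (a5 ∨ a4) ∧ a5 ∨ ¬a5 ∧ (a5 ∨ a4)   [absorption]
    = a5 ∨ a4   [distribution]
These differ: at a1=0, a2=0, a4=1, a5=0, E1 = 0 but E2 = 1.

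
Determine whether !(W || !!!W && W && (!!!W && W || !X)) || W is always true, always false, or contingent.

!(W || !!!W && W && (!!!W && W || !X)) || W
= !(W || !!!W && W) || W
= !(W || !W && W) || W
= !W || W
= true

always true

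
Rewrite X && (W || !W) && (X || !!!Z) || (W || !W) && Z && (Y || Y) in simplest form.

X && (W || !W) && (X || !!!Z) || (W || !W) && Z && (Y || Y)
= X && (W || !W) && (X || !!!Z) || Z && (Y || Y)   — complement / identity
= X && (W || !W) && (X || !Z) || Z && (Y || Y)   — double negation
= X && (W || !W) && (X || !Z) || Z && Y   — idempotence
= X && (X || !Z) || Z && Y   — complement / identity
= X || Z && Y   — absorption

X || Z && Y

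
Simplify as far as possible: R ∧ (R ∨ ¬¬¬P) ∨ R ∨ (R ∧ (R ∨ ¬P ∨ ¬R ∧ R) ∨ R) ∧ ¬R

R

R ∧ (R ∨ ¬¬¬P) ∨ R ∨ (R ∧ (R ∨ ¬P ∨ ¬R ∧ R) ∨ R) ∧ ¬R
= R ∧ (R ∨ ¬¬¬P) ∨ R ∨ (R ∧ (R ∨ ¬P) ∨ R) ∧ ¬R   (complement / identity)
= R ∧ (R ∨ ¬P) ∨ R ∨ (R ∧ (R ∨ ¬P) ∨ R) ∧ ¬R   (double negation)
= R ∧ (R ∨ ¬P) ∨ R   (absorption)
= R ∨ R   (absorption)
= R   (idempotence)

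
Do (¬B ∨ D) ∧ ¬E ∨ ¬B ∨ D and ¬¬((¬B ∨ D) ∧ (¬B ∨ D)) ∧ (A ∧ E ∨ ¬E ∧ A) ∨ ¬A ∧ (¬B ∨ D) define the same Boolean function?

Yes

E1: (¬B ∨ D) ∧ ¬E ∨ ¬B ∨ D
    = ¬B ∨ D   — absorption
E2: ¬¬((¬B ∨ D) ∧ (¬B ∨ D)) ∧ (A ∧ E ∨ ¬E ∧ A) ∨ ¬A ∧ (¬B ∨ D)
    = (¬B ∨ D) ∧ (¬B ∨ D) ∧ (A ∧ E ∨ ¬E ∧ A) ∨ ¬A ∧ (¬B ∨ D)   — double negation
    = (¬B ∨ D) ∧ (¬B ∨ D) ∧ A ∨ ¬A ∧ (¬B ∨ D)   — distribution
    = (¬B ∨ D) ∧ A ∨ ¬A ∧ (¬B ∨ D)   — idempotence
    = ¬B ∨ D   — distribution
Both reduce to ¬B ∨ D, so they are equivalent.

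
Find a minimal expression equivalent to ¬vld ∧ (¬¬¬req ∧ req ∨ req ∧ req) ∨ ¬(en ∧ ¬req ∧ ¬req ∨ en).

¬vld ∧ (¬¬¬req ∧ req ∨ req ∧ req) ∨ ¬(en ∧ ¬req ∧ ¬req ∨ en)
= ¬vld ∧ (¬¬¬req ∧ req ∨ req ∧ req) ∨ ¬(en ∧ ¬req ∨ en)   [idempotence]
= ¬vld ∧ (¬req ∧ req ∨ req ∧ req) ∨ ¬(en ∧ ¬req ∨ en)   [double negation]
= ¬vld ∧ (¬req ∧ req ∨ req ∧ req) ∨ ¬en   [absorption]
= ¬vld ∧ req ∨ ¬en   [distribution]

¬vld ∧ req ∨ ¬en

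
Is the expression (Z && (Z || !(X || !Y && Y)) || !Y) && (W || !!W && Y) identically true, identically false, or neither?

(Z && (Z || !(X || !Y && Y)) || !Y) && (W || !!W && Y)
= (Z && (Z || !(X || !Y && Y)) || !Y) && (W || W && Y)   (double negation)
= (Z && (Z || !X) || !Y) && (W || W && Y)   (complement / identity)
= (Z || !Y) && (W || W && Y)   (absorption)
= (Z || !Y) && W   (absorption)
This depends on W, Y, Z, so it is not a constant.

neither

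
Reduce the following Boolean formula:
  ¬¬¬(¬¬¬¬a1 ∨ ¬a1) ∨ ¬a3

¬a3

¬¬¬(¬¬¬¬a1 ∨ ¬a1) ∨ ¬a3
= ¬(¬¬¬¬a1 ∨ ¬a1) ∨ ¬a3   — double negation
= ¬¬¬a1 ∧ a1 ∨ ¬a3   — De Morgan
= ¬a1 ∧ a1 ∨ ¬a3   — double negation
= ¬a3   — complement / identity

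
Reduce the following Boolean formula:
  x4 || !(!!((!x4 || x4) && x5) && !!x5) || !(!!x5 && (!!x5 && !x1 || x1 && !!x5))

x4 || !x5

x4 || !(!!((!x4 || x4) && x5) && !!x5) || !(!!x5 && (!!x5 && !x1 || x1 && !!x5))
= x4 || !(!!((!x4 || x4) && x5) && !!x5) || !(!!x5 && !!x5)   — distribution
= x4 || !(!!x5 && !!x5) || !(!!x5 && !!x5)   — complement / identity
= x4 || !(!!x5 && !!x5)   — idempotence
= x4 || !!!x5   — idempotence
= x4 || !x5   — double negation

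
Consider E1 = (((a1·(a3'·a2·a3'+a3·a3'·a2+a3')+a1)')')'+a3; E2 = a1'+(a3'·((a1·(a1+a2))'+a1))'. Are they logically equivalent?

Yes

E1: (((a1·(a3'·a2·a3'+a3·a3'·a2+a3')+a1)')')'+a3
    = (((a1·(a3'·a2+a3')+a1)')')'+a3   (distribution)
    = (((a1·a3'+a1)')')'+a3   (absorption)
    = ((a1')')'+a3   (absorption)
    = a1'+a3   (double negation)
E2: a1'+(a3'·((a1·(a1+a2))'+a1))'
    = a1'+(a3'·(a1'+a1))'   (absorption)
    = a1'+(a3')'   (complement / identity)
    = a1'+a3   (double negation)
Both reduce to a1'+a3, so they are equivalent.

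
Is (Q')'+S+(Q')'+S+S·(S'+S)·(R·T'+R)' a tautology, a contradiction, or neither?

(Q')'+S+(Q')'+S+S·(S'+S)·(R·T'+R)'
= (Q')'+S+(Q')'+S+S·(R·T'+R)'
= (Q')'+S+(Q')'+S+S·R'
= (Q')'+S+(Q')'+S
= (Q')'+S
= Q+S
This depends on Q, S, so it is not a constant.

neither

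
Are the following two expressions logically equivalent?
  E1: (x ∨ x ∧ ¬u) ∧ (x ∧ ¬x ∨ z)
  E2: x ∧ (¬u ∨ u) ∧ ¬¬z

Yes

E1: (x ∨ x ∧ ¬u) ∧ (x ∧ ¬x ∨ z)
    = x ∧ (x ∧ ¬x ∨ z)   [absorption]
    = x ∧ z   [complement / identity]
E2: x ∧ (¬u ∨ u) ∧ ¬¬z
    = x ∧ ¬¬z   [complement / identity]
    = x ∧ z   [double negation]
Both reduce to x ∧ z, so they are equivalent.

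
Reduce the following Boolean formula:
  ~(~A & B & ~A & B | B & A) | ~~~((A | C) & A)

~B | ~A

~(~A & B & ~A & B | B & A) | ~~~((A | C) & A)
= ~(~A & B | B & A) | ~~~((A | C) & A)
= ~(~A & B | B & A) | ~~~A
= ~B | ~~~A
= ~B | ~A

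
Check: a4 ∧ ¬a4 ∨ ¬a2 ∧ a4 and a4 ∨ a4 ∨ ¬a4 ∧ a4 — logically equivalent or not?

No

E1: a4 ∧ ¬a4 ∨ ¬a2 ∧ a4
    = ¬a2 ∧ a4   (complement / identity)
E2: a4 ∨ a4 ∨ ¬a4 ∧ a4
    = a4 ∨ a4   (complement / identity)
    = a4   (idempotence)
These differ: at a2=1, a4=1, E1 = 0 but E2 = 1.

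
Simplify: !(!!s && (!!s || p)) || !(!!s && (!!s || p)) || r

!(!!s && (!!s || p)) || !(!!s && (!!s || p)) || r
= !(!!s && (!!s || p)) || r
= !!!s || r
= !s || r

!s || r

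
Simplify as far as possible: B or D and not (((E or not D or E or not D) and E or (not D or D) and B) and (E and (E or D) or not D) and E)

B or D and not (((E or not D or E or not D) and E or (not D or D) and B) and (E and (E or D) or not D) and E)
= B or D and not (((E or not D or E or not D) and E or (not D or D) and B) and (E or not D) and E)   (absorption)
= B or D and not (((E or not D or E or not D) and E or B) and (E or not D) and E)   (complement / identity)
= B or D and not (((E or not D) and E or B) and (E or not D) and E)   (idempotence)
= B or D and not ((E or not D) and E)   (absorption)
= B or D and not E   (absorption)

B or D and not E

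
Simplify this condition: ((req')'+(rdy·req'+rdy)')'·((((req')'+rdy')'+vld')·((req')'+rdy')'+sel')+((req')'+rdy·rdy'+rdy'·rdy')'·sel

((req')'+(rdy·req'+rdy)')'·((((req')'+rdy')'+vld')·((req')'+rdy')'+sel')+((req')'+rdy·rdy'+rdy'·rdy')'·sel
= ((req')'+(rdy·req'+rdy)')'·(((req')'+rdy')'+sel')+((req')'+rdy·rdy'+rdy'·rdy')'·sel   [absorption]
= ((req')'+rdy')'·(((req')'+rdy')'+sel')+((req')'+rdy·rdy'+rdy'·rdy')'·sel   [absorption]
= ((req')'+rdy')'·(((req')'+rdy')'+sel')+((req')'+rdy')'·sel   [distribution]
= ((req')'+rdy')'+((req')'+rdy')'·sel   [absorption]
= ((req')'+rdy')'   [absorption]
= req'·rdy   [De Morgan]

req'·rdy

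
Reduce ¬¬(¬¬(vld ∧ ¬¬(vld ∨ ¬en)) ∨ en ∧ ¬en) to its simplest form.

¬¬(¬¬(vld ∧ ¬¬(vld ∨ ¬en)) ∨ en ∧ ¬en)
= ¬¬(¬¬(vld ∧ (vld ∨ ¬en)) ∨ en ∧ ¬en)
= ¬¬¬¬(vld ∧ (vld ∨ ¬en))
= ¬¬(vld ∧ (vld ∨ ¬en))
= ¬¬vld
= vld

vld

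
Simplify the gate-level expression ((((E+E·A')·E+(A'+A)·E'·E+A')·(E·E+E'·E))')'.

((((E+E·A')·E+(A'+A)·E'·E+A')·(E·E+E'·E))')'
= ((((E+E·A')·E+E'·E+A')·(E·E+E'·E))')'   [complement / identity]
= (((E·E+E'·E+A')·(E·E+E'·E))')'   [absorption]
= ((E·E+E'·E)')'   [absorption]
= (E')'   [distribution]
= E   [double negation]

E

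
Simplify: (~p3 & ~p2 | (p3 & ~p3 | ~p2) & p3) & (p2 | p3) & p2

(~p3 & ~p2 | (p3 & ~p3 | ~p2) & p3) & (p2 | p3) & p2
= (~p3 & ~p2 | (p3 & ~p3 | ~p2) & p3) & p2   — absorption
= (~p3 & ~p2 | ~p2 & p3) & p2   — complement / identity
= ~p2 & p2   — distribution
= 0   — complement

0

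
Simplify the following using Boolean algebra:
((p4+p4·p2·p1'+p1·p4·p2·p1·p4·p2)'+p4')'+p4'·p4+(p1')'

((p4+p4·p2·p1'+p1·p4·p2·p1·p4·p2)'+p4')'+p4'·p4+(p1')'
= ((p4+p4·p2·p1'+p1·p4·p2)'+p4')'+p4'·p4+(p1')'   — idempotence
= ((p4+p4·p2·p1'+p1·p4·p2)'+p4')'+p4'·p4+p1   — double negation
= ((p4+p4·p2)'+p4')'+p4'·p4+p1   — distribution
= (p4'+p4')'+p4'·p4+p1   — absorption
= p4·p4+p4'·p4+p1   — De Morgan
= p4+p1   — distribution

p4+p1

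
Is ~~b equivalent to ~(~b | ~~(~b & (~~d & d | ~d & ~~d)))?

Yes

E1: ~~b
    = b   [double negation]
E2: ~(~b | ~~(~b & (~~d & d | ~d & ~~d)))
    = b & ~(~b & (~~d & d | ~d & ~~d))   [De Morgan]
    = b & ~(~b & ~~d)   [distribution]
    = b & (b | ~d)   [De Morgan]
    = b   [absorption]
Both reduce to b, so they are equivalent.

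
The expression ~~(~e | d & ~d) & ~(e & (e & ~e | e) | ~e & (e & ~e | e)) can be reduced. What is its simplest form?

~~(~e | d & ~d) & ~(e & (e & ~e | e) | ~e & (e & ~e | e))
= ~~(~e | d & ~d) & ~(e & ~e | e)   (distribution)
= ~~~e & ~(e & ~e | e)   (complement / identity)
= ~e & ~(e & ~e | e)   (double negation)
= ~e & ~e   (complement / identity)
= ~e   (idempotence)

~e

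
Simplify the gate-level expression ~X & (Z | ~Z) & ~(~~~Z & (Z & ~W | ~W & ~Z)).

~X & (Z | W)

~X & (Z | ~Z) & ~(~~~Z & (Z & ~W | ~W & ~Z))
= ~X & (Z | ~Z) & ~(~Z & (Z & ~W | ~W & ~Z))
= ~X & ~(~Z & (Z & ~W | ~W & ~Z))
= ~X & ~(~Z & ~W)
= ~X & (Z | W)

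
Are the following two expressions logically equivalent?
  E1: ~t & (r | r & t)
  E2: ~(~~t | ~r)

Yes

E1: ~t & (r | r & t)
    = ~t & r
E2: ~(~~t | ~r)
    = ~t & r
Both reduce to ~t & r, so they are equivalent.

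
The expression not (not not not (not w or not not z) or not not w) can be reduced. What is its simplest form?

not (not not not (not w or not not z) or not not w)
= not (not not (w and not z) or not not w)   (De Morgan)
= not (w and not z or not not w)   (double negation)
= not (w and not z or w)   (double negation)
= not w   (absorption)

not w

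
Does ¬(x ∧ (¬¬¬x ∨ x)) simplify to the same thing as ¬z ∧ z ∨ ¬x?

Yes

E1: ¬(x ∧ (¬¬¬x ∨ x))
    = ¬(x ∧ (¬x ∨ x))   [double negation]
    = ¬x   [complement / identity]
E2: ¬z ∧ z ∨ ¬x
    = ¬x   [complement / identity]
Both reduce to ¬x, so they are equivalent.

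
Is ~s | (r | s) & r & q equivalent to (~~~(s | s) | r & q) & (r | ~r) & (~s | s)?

Yes

E1: ~s | (r | s) & r & q
    = ~s | r & q
E2: (~~~(s | s) | r & q) & (r | ~r) & (~s | s)
    = (~(s | s) | r & q) & (r | ~r) & (~s | s)
    = (~s | r & q) & (r | ~r) & (~s | s)
    = (~s | r & q) & (r | ~r)
    = ~s | r & q
Both reduce to ~s | r & q, so they are equivalent.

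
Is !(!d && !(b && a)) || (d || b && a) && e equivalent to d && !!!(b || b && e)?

No

E1: !(!d && !(b && a)) || (d || b && a) && e
    = d || b && a || (d || b && a) && e   (De Morgan)
    = d || b && a   (absorption)
E2: d && !!!(b || b && e)
    = d && !!!b   (absorption)
    = d && !b   (double negation)
These differ: at a=1, b=1, d=1, e=1, E1 = 1 but E2 = 0.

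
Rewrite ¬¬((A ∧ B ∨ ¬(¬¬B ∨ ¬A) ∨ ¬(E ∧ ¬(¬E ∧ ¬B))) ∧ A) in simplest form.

A

¬¬((A ∧ B ∨ ¬(¬¬B ∨ ¬A) ∨ ¬(E ∧ ¬(¬E ∧ ¬B))) ∧ A)
= ¬¬((A ∧ B ∨ ¬B ∧ A ∨ ¬(E ∧ ¬(¬E ∧ ¬B))) ∧ A)   (De Morgan)
= ¬¬((A ∧ B ∨ ¬B ∧ A ∨ ¬(E ∧ (E ∨ B))) ∧ A)   (De Morgan)
= (A ∧ B ∨ ¬B ∧ A ∨ ¬(E ∧ (E ∨ B))) ∧ A   (double negation)
= (A ∨ ¬(E ∧ (E ∨ B))) ∧ A   (distribution)
= (A ∨ ¬E) ∧ A   (absorption)
= A   (absorption)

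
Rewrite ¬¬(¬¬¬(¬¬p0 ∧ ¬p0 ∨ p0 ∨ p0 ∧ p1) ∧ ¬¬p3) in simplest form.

¬¬(¬¬¬(¬¬p0 ∧ ¬p0 ∨ p0 ∨ p0 ∧ p1) ∧ ¬¬p3)
= ¬¬(¬¬¬(p0 ∧ ¬p0 ∨ p0 ∨ p0 ∧ p1) ∧ ¬¬p3)   [double negation]
= ¬¬(¬¬¬(p0 ∨ p0 ∧ p1) ∧ ¬¬p3)   [complement / identity]
= ¬(¬¬(p0 ∨ p0 ∧ p1) ∨ ¬p3)   [De Morgan]
= ¬(¬¬p0 ∨ ¬p3)   [absorption]
= ¬p0 ∧ p3   [De Morgan]

¬p0 ∧ p3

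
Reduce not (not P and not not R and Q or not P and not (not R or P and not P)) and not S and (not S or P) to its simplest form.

not (not P and not not R and Q or not P and not (not R or P and not P)) and not S and (not S or P)
= not (not P and not not R and Q or not P and not not R) and not S and (not S or P)
= not (not P and not not R) and not S and (not S or P)
= not (not P and not not R) and not S
= (P or not R) and not S

(P or not R) and not S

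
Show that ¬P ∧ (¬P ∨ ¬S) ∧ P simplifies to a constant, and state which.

¬P ∧ (¬P ∨ ¬S) ∧ P
= ¬P ∧ P   [absorption]
= False   [complement]

False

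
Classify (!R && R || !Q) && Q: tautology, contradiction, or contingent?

contradiction

(!R && R || !Q) && Q
= !Q && Q
= false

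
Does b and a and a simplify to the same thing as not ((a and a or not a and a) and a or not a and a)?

No

E1: b and a and a
    = b and a
E2: not ((a and a or not a and a) and a or not a and a)
    = not (a and a or not a and a)
    = not a
These differ: at a=0, b=1, E1 = 0 but E2 = 1.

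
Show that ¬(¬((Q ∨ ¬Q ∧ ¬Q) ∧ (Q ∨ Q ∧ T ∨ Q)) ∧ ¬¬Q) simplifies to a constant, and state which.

True

¬(¬((Q ∨ ¬Q ∧ ¬Q) ∧ (Q ∨ Q ∧ T ∨ Q)) ∧ ¬¬Q)
= ¬(¬((Q ∨ ¬Q ∧ ¬Q) ∧ (Q ∨ Q)) ∧ ¬¬Q)   [absorption]
= ¬(¬((Q ∨ ¬Q ∧ ¬Q) ∧ Q) ∧ ¬¬Q)   [idempotence]
= ¬(¬((Q ∨ ¬Q) ∧ Q) ∧ ¬¬Q)   [idempotence]
= ¬(¬Q ∧ ¬¬Q)   [complement / identity]
= Q ∨ ¬Q   [De Morgan]
= True   [complement]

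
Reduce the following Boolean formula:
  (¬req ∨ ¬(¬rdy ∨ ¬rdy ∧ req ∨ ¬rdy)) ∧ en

(¬req ∨ ¬(¬rdy ∨ ¬rdy ∧ req ∨ ¬rdy)) ∧ en
= (¬req ∨ ¬(¬rdy ∨ ¬rdy)) ∧ en   [absorption]
= (¬req ∨ rdy ∧ rdy) ∧ en   [De Morgan]
= (¬req ∨ rdy) ∧ en   [idempotence]

(¬req ∨ rdy) ∧ en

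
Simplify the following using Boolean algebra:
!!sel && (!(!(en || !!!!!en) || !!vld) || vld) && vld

!!sel && (!(!(en || !!!!!en) || !!vld) || vld) && vld
= !!sel && (!(!(en || !!!en) || !!vld) || vld) && vld   [double negation]
= sel && (!(!(en || !!!en) || !!vld) || vld) && vld   [double negation]
= sel && (!(!(en || !en) || !!vld) || vld) && vld   [double negation]
= sel && ((en || !en) && !vld || vld) && vld   [De Morgan]
= sel && (!vld || vld) && vld   [complement / identity]
= sel && vld   [complement / identity]

sel && vld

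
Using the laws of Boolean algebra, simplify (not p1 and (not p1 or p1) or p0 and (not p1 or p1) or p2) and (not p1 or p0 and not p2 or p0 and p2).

not p1 or p0

(not p1 and (not p1 or p1) or p0 and (not p1 or p1) or p2) and (not p1 or p0 and not p2 or p0 and p2)
= ((not p1 or p1) and (not p1 or p0) or p2) and (not p1 or p0 and not p2 or p0 and p2)   — distribution
= (not p1 or p0 or p2) and (not p1 or p0 and not p2 or p0 and p2)   — complement / identity
= (not p1 or p0 or p2) and (not p1 or p0)   — distribution
= not p1 or p0   — absorption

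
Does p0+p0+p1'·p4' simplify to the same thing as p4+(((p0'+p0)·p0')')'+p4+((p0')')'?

E1: p0+p0+p1'·p4'
    = p0+p1'·p4'   [idempotence]
E2: p4+(((p0'+p0)·p0')')'+p4+((p0')')'
    = p4+((p0')')'+p4+((p0')')'   [complement / identity]
    = p4+((p0')')'   [idempotence]
    = p4+p0'   [double negation]
These differ: at p0=0, p1=1, p4=1, E1 = 0 but E2 = 1.

No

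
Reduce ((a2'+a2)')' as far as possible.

((a2'+a2)')'
= a2'+a2   (double negation)
= 1   (complement)

1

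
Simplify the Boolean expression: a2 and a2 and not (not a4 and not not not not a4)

a2 and a2 and not (not a4 and not not not not a4)
= a2 and a2 and not (not a4 and not not a4)   — double negation
= a2 and a2 and (a4 or not a4)   — De Morgan
= a2 and a2   — complement / identity
= a2   — idempotence

a2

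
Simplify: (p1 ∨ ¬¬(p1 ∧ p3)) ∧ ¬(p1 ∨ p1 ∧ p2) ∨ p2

p2

(p1 ∨ ¬¬(p1 ∧ p3)) ∧ ¬(p1 ∨ p1 ∧ p2) ∨ p2
= (p1 ∨ ¬¬(p1 ∧ p3)) ∧ ¬p1 ∨ p2   [absorption]
= (p1 ∨ p1 ∧ p3) ∧ ¬p1 ∨ p2   [double negation]
= p1 ∧ ¬p1 ∨ p2   [absorption]
= p2   [complement / identity]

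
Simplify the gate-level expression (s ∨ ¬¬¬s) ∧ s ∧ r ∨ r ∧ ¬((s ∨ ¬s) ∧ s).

r

(s ∨ ¬¬¬s) ∧ s ∧ r ∨ r ∧ ¬((s ∨ ¬s) ∧ s)
= (s ∨ ¬s) ∧ s ∧ r ∨ r ∧ ¬((s ∨ ¬s) ∧ s)   [double negation]
= (s ∨ ¬s) ∧ s ∧ r ∨ r ∧ ¬s   [complement / identity]
= s ∧ r ∨ r ∧ ¬s   [complement / identity]
= r   [distribution]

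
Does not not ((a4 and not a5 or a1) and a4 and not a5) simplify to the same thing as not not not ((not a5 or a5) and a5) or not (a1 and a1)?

No

E1: not not ((a4 and not a5 or a1) and a4 and not a5)
    = not not (a4 and not a5)   [absorption]
    = a4 and not a5   [double negation]
E2: not not not ((not a5 or a5) and a5) or not (a1 and a1)
    = not ((not a5 or a5) and a5) or not (a1 and a1)   [double negation]
    = not a5 or not (a1 and a1)   [complement / identity]
    = not a5 or not a1   [idempotence]
These differ: at a1=0, a4=0, a5=0, E1 = 0 but E2 = 1.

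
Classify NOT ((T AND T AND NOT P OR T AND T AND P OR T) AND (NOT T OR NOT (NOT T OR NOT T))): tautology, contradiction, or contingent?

contingent

NOT ((T AND T AND NOT P OR T AND T AND P OR T) AND (NOT T OR NOT (NOT T OR NOT T)))
= NOT ((T AND T OR T) AND (NOT T OR NOT (NOT T OR NOT T)))   — distribution
= NOT ((T AND T OR T) AND (NOT T OR T AND T))   — De Morgan
= NOT (T AND T OR T AND NOT T)   — distribution
= NOT T   — distribution
This depends on T, so it is not a constant.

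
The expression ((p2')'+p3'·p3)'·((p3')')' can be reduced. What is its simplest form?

p2'·p3'

((p2')'+p3'·p3)'·((p3')')'
= ((p2')')'·((p3')')'
= p2'·((p3')')'
= p2'·p3'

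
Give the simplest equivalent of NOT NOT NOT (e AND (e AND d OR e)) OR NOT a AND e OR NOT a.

NOT e OR NOT a

NOT NOT NOT (e AND (e AND d OR e)) OR NOT a AND e OR NOT a
= NOT NOT NOT (e AND (e AND d OR e)) OR NOT a   — absorption
= NOT NOT NOT (e AND e) OR NOT a   — absorption
= NOT (e AND e) OR NOT a   — double negation
= NOT e OR NOT a   — idempotence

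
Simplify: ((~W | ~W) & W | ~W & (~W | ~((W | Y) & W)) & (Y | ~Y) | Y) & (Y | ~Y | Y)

((~W | ~W) & W | ~W & (~W | ~((W | Y) & W)) & (Y | ~Y) | Y) & (Y | ~Y | Y)
= ((~W | ~W) & W | ~W & (~W | ~W) & (Y | ~Y) | Y) & (Y | ~Y | Y)   — absorption
= ((~W | ~W) & W | ~W & (~W | ~W) & (Y | ~Y)) & (~Y | Y) | Y   — distribution
= ((~W | ~W) & W | ~W & (~W | ~W)) & (~Y | Y) | Y   — complement / identity
= (~W | ~W) & (~Y | Y) | Y   — distribution
= ~W & (~Y | Y) | Y   — idempotence
= ~W | Y   — complement / identity

~W | Y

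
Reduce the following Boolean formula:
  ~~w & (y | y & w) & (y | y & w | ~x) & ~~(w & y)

~~w & (y | y & w) & (y | y & w | ~x) & ~~(w & y)
= ~~w & (y | y & w) & ~~(w & y)
= ~~w & (y | y & w) & w & y
= ~~w & y & w & y
= w & y & w & y
= w & y

w & y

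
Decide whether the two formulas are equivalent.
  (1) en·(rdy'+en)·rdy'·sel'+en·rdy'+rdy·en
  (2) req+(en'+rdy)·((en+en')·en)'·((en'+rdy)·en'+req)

E1: en·(rdy'+en)·rdy'·sel'+en·rdy'+rdy·en
    = en·rdy'·sel'+en·rdy'+rdy·en   (absorption)
    = en·rdy'+rdy·en   (absorption)
    = en   (distribution)
E2: req+(en'+rdy)·((en+en')·en)'·((en'+rdy)·en'+req)
    = req+(en'+rdy)·en'·((en'+rdy)·en'+req)   (complement / identity)
    = req+(en'+rdy)·en'   (absorption)
    = req+en'   (absorption)
These differ: at en=0, rdy=1, req=1, sel=0, E1 = 0 but E2 = 1.

No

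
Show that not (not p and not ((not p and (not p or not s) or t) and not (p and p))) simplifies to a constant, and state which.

True

not (not p and not ((not p and (not p or not s) or t) and not (p and p)))
= not (not p and not ((not p or t) and not (p and p)))
= not (not p and not ((not p or t) and not p))
= not (not p and not not p)
= p or not p
= True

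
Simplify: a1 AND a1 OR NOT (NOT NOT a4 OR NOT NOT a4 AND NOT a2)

a1 AND a1 OR NOT (NOT NOT a4 OR NOT NOT a4 AND NOT a2)
= a1 AND a1 OR NOT NOT NOT a4   [absorption]
= a1 OR NOT NOT NOT a4   [idempotence]
= a1 OR NOT a4   [double negation]

a1 OR NOT a4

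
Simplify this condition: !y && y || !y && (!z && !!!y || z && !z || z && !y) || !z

!y && y || !y && (!z && !!!y || z && !z || z && !y) || !z
= !y && y || !y && (!z && !y || z && !z || z && !y) || !z   — double negation
= !y && y || !y && (!z && !y || z && !y) || !z   — complement / identity
= !y && y || !y && !y || !z   — distribution
= !y || !z   — distribution

!y || !z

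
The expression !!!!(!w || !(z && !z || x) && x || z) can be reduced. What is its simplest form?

!w || z

!!!!(!w || !(z && !z || x) && x || z)
= !!(!w || !(z && !z || x) && x || z)   [double negation]
= !!(!w || !x && x || z)   [complement / identity]
= !!(!w || z)   [complement / identity]
= !w || z   [double negation]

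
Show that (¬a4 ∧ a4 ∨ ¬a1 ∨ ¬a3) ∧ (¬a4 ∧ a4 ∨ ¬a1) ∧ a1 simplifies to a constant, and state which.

(¬a4 ∧ a4 ∨ ¬a1 ∨ ¬a3) ∧ (¬a4 ∧ a4 ∨ ¬a1) ∧ a1
= (¬a4 ∧ a4 ∨ ¬a1) ∧ a1   [absorption]
= ¬a1 ∧ a1   [complement / identity]
= False   [complement]

False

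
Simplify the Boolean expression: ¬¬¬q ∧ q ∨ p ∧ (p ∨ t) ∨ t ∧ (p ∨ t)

p ∨ t

¬¬¬q ∧ q ∨ p ∧ (p ∨ t) ∨ t ∧ (p ∨ t)
= ¬¬¬q ∧ q ∨ (p ∨ t) ∧ (p ∨ t)   [distribution]
= ¬q ∧ q ∨ (p ∨ t) ∧ (p ∨ t)   [double negation]
= ¬q ∧ q ∨ p ∨ t   [idempotence]
= p ∨ t   [complement / identity]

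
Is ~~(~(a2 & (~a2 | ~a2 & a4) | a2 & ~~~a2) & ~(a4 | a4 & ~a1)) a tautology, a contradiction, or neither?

neither

~~(~(a2 & (~a2 | ~a2 & a4) | a2 & ~~~a2) & ~(a4 | a4 & ~a1))
= ~(a2 & (~a2 | ~a2 & a4) | a2 & ~~~a2 | a4 | a4 & ~a1)   (De Morgan)
= ~(a2 & (~a2 | ~a2 & a4) | a2 & ~~~a2 | a4)   (absorption)
= ~(a2 & ~a2 | a2 & ~~~a2 | a4)   (absorption)
= ~(a2 & ~a2 | a2 & ~a2 | a4)   (double negation)
= ~(a2 & ~a2 | a4)   (idempotence)
= ~a4   (complement / identity)
This depends on a4, so it is not a constant.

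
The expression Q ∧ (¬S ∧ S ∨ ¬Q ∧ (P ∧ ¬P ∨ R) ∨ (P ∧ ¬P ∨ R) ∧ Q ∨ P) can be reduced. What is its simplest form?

Q ∧ (R ∨ P)

Q ∧ (¬S ∧ S ∨ ¬Q ∧ (P ∧ ¬P ∨ R) ∨ (P ∧ ¬P ∨ R) ∧ Q ∨ P)
= Q ∧ (¬Q ∧ (P ∧ ¬P ∨ R) ∨ (P ∧ ¬P ∨ R) ∧ Q ∨ P)   (complement / identity)
= Q ∧ (P ∧ ¬P ∨ R ∨ P)   (distribution)
= Q ∧ (R ∨ P)   (complement / identity)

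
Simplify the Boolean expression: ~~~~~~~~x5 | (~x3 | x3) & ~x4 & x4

~~~~~~~~x5 | (~x3 | x3) & ~x4 & x4
= ~~~~~~~~x5 | ~x4 & x4   [complement / identity]
= ~~~~~~x5 | ~x4 & x4   [double negation]
= ~~~~~~x5   [complement / identity]
= ~~~~x5   [double negation]
= ~~x5   [double negation]
= x5   [double negation]

x5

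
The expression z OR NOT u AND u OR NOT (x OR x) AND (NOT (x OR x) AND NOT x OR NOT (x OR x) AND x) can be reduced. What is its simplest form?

z OR NOT x

z OR NOT u AND u OR NOT (x OR x) AND (NOT (x OR x) AND NOT x OR NOT (x OR x) AND x)
= z OR NOT (x OR x) AND (NOT (x OR x) AND NOT x OR NOT (x OR x) AND x)   — complement / identity
= z OR NOT (x OR x) AND NOT (x OR x)   — distribution
= z OR NOT (x OR x)   — idempotence
= z OR NOT x   — idempotence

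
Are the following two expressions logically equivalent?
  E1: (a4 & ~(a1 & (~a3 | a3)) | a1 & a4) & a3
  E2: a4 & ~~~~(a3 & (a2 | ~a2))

E1: (a4 & ~(a1 & (~a3 | a3)) | a1 & a4) & a3
    = (a4 & ~a1 | a1 & a4) & a3   — complement / identity
    = a4 & a3   — distribution
E2: a4 & ~~~~(a3 & (a2 | ~a2))
    = a4 & ~~(a3 & (a2 | ~a2))   — double negation
    = a4 & a3 & (a2 | ~a2)   — double negation
    = a4 & a3   — complement / identity
Both reduce to a4 & a3, so they are equivalent.

Yes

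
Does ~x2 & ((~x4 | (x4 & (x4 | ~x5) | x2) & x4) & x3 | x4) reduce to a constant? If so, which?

no

~x2 & ((~x4 | (x4 & (x4 | ~x5) | x2) & x4) & x3 | x4)
= ~x2 & ((~x4 | (x4 | x2) & x4) & x3 | x4)   (absorption)
= ~x2 & ((~x4 | x4) & x3 | x4)   (absorption)
= ~x2 & (x3 | x4)   (complement / identity)
This depends on x2, x3, x4, so it is not a constant.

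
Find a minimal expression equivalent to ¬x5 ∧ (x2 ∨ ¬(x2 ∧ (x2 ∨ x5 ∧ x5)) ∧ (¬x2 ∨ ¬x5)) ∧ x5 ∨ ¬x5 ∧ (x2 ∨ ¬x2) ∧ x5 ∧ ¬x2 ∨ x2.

¬x5 ∧ (x2 ∨ ¬(x2 ∧ (x2 ∨ x5 ∧ x5)) ∧ (¬x2 ∨ ¬x5)) ∧ x5 ∨ ¬x5 ∧ (x2 ∨ ¬x2) ∧ x5 ∧ ¬x2 ∨ x2
= ¬x5 ∧ (x2 ∨ ¬(x2 ∧ (x2 ∨ x5)) ∧ (¬x2 ∨ ¬x5)) ∧ x5 ∨ ¬x5 ∧ (x2 ∨ ¬x2) ∧ x5 ∧ ¬x2 ∨ x2   — idempotence
= ¬x5 ∧ (x2 ∨ ¬x2 ∧ (¬x2 ∨ ¬x5)) ∧ x5 ∨ ¬x5 ∧ (x2 ∨ ¬x2) ∧ x5 ∧ ¬x2 ∨ x2   — absorption
= ¬x5 ∧ (x2 ∨ ¬x2) ∧ x5 ∨ ¬x5 ∧ (x2 ∨ ¬x2) ∧ x5 ∧ ¬x2 ∨ x2   — absorption
= ¬x5 ∧ (x2 ∨ ¬x2) ∧ x5 ∨ x2   — absorption
= ¬x5 ∧ x5 ∨ x2   — complement / identity
= x2   — complement / identity

x2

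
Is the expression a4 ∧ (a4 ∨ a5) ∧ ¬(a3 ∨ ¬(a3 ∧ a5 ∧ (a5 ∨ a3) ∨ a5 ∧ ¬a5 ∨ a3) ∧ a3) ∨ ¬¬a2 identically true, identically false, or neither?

neither

a4 ∧ (a4 ∨ a5) ∧ ¬(a3 ∨ ¬(a3 ∧ a5 ∧ (a5 ∨ a3) ∨ a5 ∧ ¬a5 ∨ a3) ∧ a3) ∨ ¬¬a2
= a4 ∧ (a4 ∨ a5) ∧ ¬(a3 ∨ ¬(a3 ∧ a5 ∧ (a5 ∨ a3) ∨ a3) ∧ a3) ∨ ¬¬a2
= a4 ∧ (a4 ∨ a5) ∧ ¬(a3 ∨ ¬(a3 ∧ a5 ∨ a3) ∧ a3) ∨ ¬¬a2
= a4 ∧ ¬(a3 ∨ ¬(a3 ∧ a5 ∨ a3) ∧ a3) ∨ ¬¬a2
= a4 ∧ ¬(a3 ∨ ¬(a3 ∧ a5 ∨ a3) ∧ a3) ∨ a2
= a4 ∧ ¬(a3 ∨ ¬a3 ∧ a3) ∨ a2
= a4 ∧ ¬a3 ∨ a2
This depends on a2, a3, a4, so it is not a constant.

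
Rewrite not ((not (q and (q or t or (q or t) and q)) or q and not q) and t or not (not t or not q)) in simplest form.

not ((not (q and (q or t or (q or t) and q)) or q and not q) and t or not (not t or not q))
= not ((not (q and (q or t)) or q and not q) and t or not (not t or not q))   — absorption
= not ((not (q and (q or t)) or q and not q) and t or t and q)   — De Morgan
= not ((not q or q and not q) and t or t and q)   — absorption
= not (not q and t or t and q)   — complement / identity
= not t   — distribution

not t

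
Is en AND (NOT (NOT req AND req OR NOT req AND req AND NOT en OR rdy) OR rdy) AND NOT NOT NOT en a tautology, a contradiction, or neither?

en AND (NOT (NOT req AND req OR NOT req AND req AND NOT en OR rdy) OR rdy) AND NOT NOT NOT en
= en AND (NOT (NOT req AND req OR rdy) OR rdy) AND NOT NOT NOT en
= en AND (NOT rdy OR rdy) AND NOT NOT NOT en
= en AND NOT NOT NOT en
= en AND NOT en
= FALSE

contradiction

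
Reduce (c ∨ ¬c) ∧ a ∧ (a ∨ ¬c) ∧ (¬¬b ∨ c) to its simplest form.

a ∧ (b ∨ c)

(c ∨ ¬c) ∧ a ∧ (a ∨ ¬c) ∧ (¬¬b ∨ c)
= (c ∨ ¬c) ∧ a ∧ (¬¬b ∨ c)   (absorption)
= (c ∨ ¬c) ∧ a ∧ (b ∨ c)   (double negation)
= a ∧ (b ∨ c)   (complement / identity)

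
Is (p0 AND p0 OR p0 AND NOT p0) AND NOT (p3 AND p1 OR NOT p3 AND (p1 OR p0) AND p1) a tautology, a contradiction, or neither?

neither

(p0 AND p0 OR p0 AND NOT p0) AND NOT (p3 AND p1 OR NOT p3 AND (p1 OR p0) AND p1)
= (p0 AND p0 OR p0 AND NOT p0) AND NOT (p3 AND p1 OR NOT p3 AND p1)   — absorption
= (p0 AND p0 OR p0 AND NOT p0) AND NOT p1   — distribution
= p0 AND NOT p1   — distribution
This depends on p0, p1, so it is not a constant.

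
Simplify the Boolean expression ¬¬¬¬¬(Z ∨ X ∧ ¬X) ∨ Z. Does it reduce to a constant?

¬¬¬¬¬(Z ∨ X ∧ ¬X) ∨ Z
= ¬¬¬¬¬Z ∨ Z
= ¬¬¬Z ∨ Z
= ¬Z ∨ Z
= True

True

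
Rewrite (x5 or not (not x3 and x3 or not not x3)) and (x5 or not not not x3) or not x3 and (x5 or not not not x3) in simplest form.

x5 or not x3

(x5 or not (not x3 and x3 or not not x3)) and (x5 or not not not x3) or not x3 and (x5 or not not not x3)
= (x5 or not not not x3) and (x5 or not not not x3) or not x3 and (x5 or not not not x3)   (complement / identity)
= (x5 or not not not x3) and (x5 or not not not x3 or not x3)   (distribution)
= x5 or not not not x3   (absorption)
= x5 or not x3   (double negation)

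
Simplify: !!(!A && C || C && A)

!!(!A && C || C && A)
= !!C   (distribution)
= C   (double negation)

C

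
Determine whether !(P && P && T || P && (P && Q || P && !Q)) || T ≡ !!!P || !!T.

E1: !(P && P && T || P && (P && Q || P && !Q)) || T
    = !(P && P && T || P && P) || T   (distribution)
    = !(P && P) || T   (absorption)
    = !P || T   (idempotence)
E2: !!!P || !!T
    = !P || !!T   (double negation)
    = !P || T   (double negation)
Both reduce to !P || T, so they are equivalent.

Yes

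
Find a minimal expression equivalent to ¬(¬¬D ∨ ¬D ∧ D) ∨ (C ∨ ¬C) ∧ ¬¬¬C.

¬D ∨ ¬C

¬(¬¬D ∨ ¬D ∧ D) ∨ (C ∨ ¬C) ∧ ¬¬¬C
= ¬(¬¬D ∨ ¬D ∧ D) ∨ ¬¬¬C
= ¬¬¬D ∨ ¬¬¬C
= ¬¬¬D ∨ ¬C
= ¬D ∨ ¬C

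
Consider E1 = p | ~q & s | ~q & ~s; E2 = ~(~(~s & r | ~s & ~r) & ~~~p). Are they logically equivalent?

E1: p | ~q & s | ~q & ~s
    = p | ~q
E2: ~(~(~s & r | ~s & ~r) & ~~~p)
    = ~(~(~s & r | ~s & ~r) & ~p)
    = ~s & r | ~s & ~r | p
    = ~s | p
These differ: at p=0, q=0, r=0, s=1, E1 = 1 but E2 = 0.

No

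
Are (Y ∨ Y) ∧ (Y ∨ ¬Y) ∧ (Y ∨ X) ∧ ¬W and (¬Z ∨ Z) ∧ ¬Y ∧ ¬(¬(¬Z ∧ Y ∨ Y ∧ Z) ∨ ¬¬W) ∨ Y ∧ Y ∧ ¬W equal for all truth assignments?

E1: (Y ∨ Y) ∧ (Y ∨ ¬Y) ∧ (Y ∨ X) ∧ ¬W
    = (Y ∨ Y) ∧ (Y ∨ X) ∧ ¬W   [complement / identity]
    = (Y ∧ X ∨ Y) ∧ ¬W   [distribution]
    = Y ∧ ¬W   [absorption]
E2: (¬Z ∨ Z) ∧ ¬Y ∧ ¬(¬(¬Z ∧ Y ∨ Y ∧ Z) ∨ ¬¬W) ∨ Y ∧ Y ∧ ¬W
    = (¬Z ∨ Z) ∧ ¬Y ∧ ¬(¬Y ∨ ¬¬W) ∨ Y ∧ Y ∧ ¬W   [distribution]
    = ¬Y ∧ ¬(¬Y ∨ ¬¬W) ∨ Y ∧ Y ∧ ¬W   [complement / identity]
    = ¬Y ∧ Y ∧ ¬W ∨ Y ∧ Y ∧ ¬W   [De Morgan]
    = Y ∧ ¬W   [distribution]
Both reduce to Y ∧ ¬W, so they are equivalent.

Yes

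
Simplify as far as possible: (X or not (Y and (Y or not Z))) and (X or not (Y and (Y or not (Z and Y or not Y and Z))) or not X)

X or not Y

(X or not (Y and (Y or not Z))) and (X or not (Y and (Y or not (Z and Y or not Y and Z))) or not X)
= (X or not (Y and (Y or not Z))) and (X or not (Y and (Y or not Z)) or not X)   [distribution]
= X or not (Y and (Y or not Z))   [absorption]
= X or not Y   [absorption]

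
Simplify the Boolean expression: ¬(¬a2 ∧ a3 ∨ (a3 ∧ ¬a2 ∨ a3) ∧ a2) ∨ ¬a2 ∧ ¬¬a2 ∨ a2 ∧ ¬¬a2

¬(¬a2 ∧ a3 ∨ (a3 ∧ ¬a2 ∨ a3) ∧ a2) ∨ ¬a2 ∧ ¬¬a2 ∨ a2 ∧ ¬¬a2
= ¬(¬a2 ∧ a3 ∨ a3 ∧ a2) ∨ ¬a2 ∧ ¬¬a2 ∨ a2 ∧ ¬¬a2
= ¬a3 ∨ ¬a2 ∧ ¬¬a2 ∨ a2 ∧ ¬¬a2
= ¬a3 ∨ ¬¬a2
= ¬a3 ∨ a2

¬a3 ∨ a2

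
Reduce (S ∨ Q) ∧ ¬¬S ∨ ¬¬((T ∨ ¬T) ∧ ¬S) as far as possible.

True

(S ∨ Q) ∧ ¬¬S ∨ ¬¬((T ∨ ¬T) ∧ ¬S)
= (S ∨ Q) ∧ S ∨ ¬¬((T ∨ ¬T) ∧ ¬S)   [double negation]
= S ∨ ¬¬((T ∨ ¬T) ∧ ¬S)   [absorption]
= S ∨ ¬¬¬S   [complement / identity]
= S ∨ ¬S   [double negation]
= True   [complement]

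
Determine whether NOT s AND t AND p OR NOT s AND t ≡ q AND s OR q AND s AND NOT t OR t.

No

E1: NOT s AND t AND p OR NOT s AND t
    = NOT s AND t
E2: q AND s OR q AND s AND NOT t OR t
    = q AND s OR t
These differ: at p=1, q=1, s=1, t=1, E1 = 0 but E2 = 1.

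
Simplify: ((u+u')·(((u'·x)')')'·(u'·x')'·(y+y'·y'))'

((u+u')·(((u'·x)')')'·(u'·x')'·(y+y'·y'))'
= ((u+u')·(((u'·x)')')'·(u'·x')'·(y+y'))'
= ((u+u')·(((u'·x)')')'·(u'·x')')'
= ((((u'·x)')')'·(u'·x')')'
= ((u'·x)')'+u'·x'
= u'·x+u'·x'
= u'

u'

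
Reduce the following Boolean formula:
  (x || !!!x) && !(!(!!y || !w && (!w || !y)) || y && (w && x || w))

(x || !!!x) && !(!(!!y || !w && (!w || !y)) || y && (w && x || w))
= (x || !!!x) && !(!(!!y || !w && (!w || !y)) || y && w)   (absorption)
= (x || !!!x) && !(!(!!y || !w) || y && w)   (absorption)
= (x || !!!x) && !(!y && w || y && w)   (De Morgan)
= (x || !x) && !(!y && w || y && w)   (double negation)
= (x || !x) && !w   (distribution)
= !w   (complement / identity)

!w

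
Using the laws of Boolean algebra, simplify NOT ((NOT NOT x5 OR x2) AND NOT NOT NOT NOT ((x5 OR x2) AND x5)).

NOT ((NOT NOT x5 OR x2) AND NOT NOT NOT NOT ((x5 OR x2) AND x5))
= NOT ((NOT NOT x5 OR x2) AND NOT NOT ((x5 OR x2) AND x5))   — double negation
= NOT ((NOT NOT x5 OR x2) AND NOT NOT x5)   — absorption
= NOT NOT NOT x5   — absorption
= NOT x5   — double negation

NOT x5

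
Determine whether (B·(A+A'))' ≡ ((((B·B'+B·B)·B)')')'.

Yes

E1: (B·(A+A'))'
    = B'   [complement / identity]
E2: ((((B·B'+B·B)·B)')')'
    = (((B·B)')')'   [distribution]
    = (B·B)'   [double negation]
    = B'   [idempotence]
Both reduce to B', so they are equivalent.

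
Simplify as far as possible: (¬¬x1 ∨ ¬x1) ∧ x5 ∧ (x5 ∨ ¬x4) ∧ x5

x5

(¬¬x1 ∨ ¬x1) ∧ x5 ∧ (x5 ∨ ¬x4) ∧ x5
= (x1 ∨ ¬x1) ∧ x5 ∧ (x5 ∨ ¬x4) ∧ x5   (double negation)
= x5 ∧ (x5 ∨ ¬x4) ∧ x5   (complement / identity)
= x5 ∧ x5   (absorption)
= x5   (idempotence)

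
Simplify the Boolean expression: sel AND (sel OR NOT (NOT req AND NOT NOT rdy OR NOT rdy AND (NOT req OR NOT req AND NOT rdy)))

sel

sel AND (sel OR NOT (NOT req AND NOT NOT rdy OR NOT rdy AND (NOT req OR NOT req AND NOT rdy)))
= sel AND (sel OR NOT (NOT req AND rdy OR NOT rdy AND (NOT req OR NOT req AND NOT rdy)))   — double negation
= sel AND (sel OR NOT (NOT req AND rdy OR NOT rdy AND NOT req))   — absorption
= sel AND (sel OR NOT NOT req)   — distribution
= sel AND (sel OR req)   — double negation
= sel   — absorption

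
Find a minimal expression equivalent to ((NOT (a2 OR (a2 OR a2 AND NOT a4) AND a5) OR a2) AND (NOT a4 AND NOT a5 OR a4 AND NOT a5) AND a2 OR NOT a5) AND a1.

((NOT (a2 OR (a2 OR a2 AND NOT a4) AND a5) OR a2) AND (NOT a4 AND NOT a5 OR a4 AND NOT a5) AND a2 OR NOT a5) AND a1
= ((NOT (a2 OR (a2 OR a2 AND NOT a4) AND a5) OR a2) AND NOT a5 AND a2 OR NOT a5) AND a1
= ((NOT (a2 OR a2 AND a5) OR a2) AND NOT a5 AND a2 OR NOT a5) AND a1
= ((NOT a2 OR a2) AND NOT a5 AND a2 OR NOT a5) AND a1
= (NOT a5 AND a2 OR NOT a5) AND a1
= NOT a5 AND a1

NOT a5 AND a1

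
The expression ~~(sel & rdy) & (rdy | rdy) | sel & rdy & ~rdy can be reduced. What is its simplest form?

~~(sel & rdy) & (rdy | rdy) | sel & rdy & ~rdy
= sel & rdy & (rdy | rdy) | sel & rdy & ~rdy
= sel & rdy & rdy | sel & rdy & ~rdy
= sel & rdy

sel & rdy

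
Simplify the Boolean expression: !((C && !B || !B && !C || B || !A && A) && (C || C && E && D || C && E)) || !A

!((C && !B || !B && !C || B || !A && A) && (C || C && E && D || C && E)) || !A
= !((C && !B || !B && !C || B || !A && A) && (C || C && E)) || !A   (absorption)
= !((C && !B || !B && !C || B) && (C || C && E)) || !A   (complement / identity)
= !((!B || B) && (C || C && E)) || !A   (distribution)
= !((!B || B) && C) || !A   (absorption)
= !C || !A   (complement / identity)

!C || !A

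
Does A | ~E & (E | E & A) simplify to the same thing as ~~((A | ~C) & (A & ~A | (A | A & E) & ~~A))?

Yes

E1: A | ~E & (E | E & A)
    = A | ~E & E   — absorption
    = A   — complement / identity
E2: ~~((A | ~C) & (A & ~A | (A | A & E) & ~~A))
    = ~~((A | ~C) & (A & ~A | A & ~~A))   — absorption
    = ~~((A | ~C) & (A & ~A | A & A))   — double negation
    = ~~((A | ~C) & A)   — distribution
    = ~~A   — absorption
    = A   — double negation
Both reduce to A, so they are equivalent.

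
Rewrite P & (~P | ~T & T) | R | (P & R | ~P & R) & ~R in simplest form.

P & (~P | ~T & T) | R | (P & R | ~P & R) & ~R
= P & (~P | ~T & T) | R | R & ~R
= P & ~P | R | R & ~R
= R | R & ~R
= R

R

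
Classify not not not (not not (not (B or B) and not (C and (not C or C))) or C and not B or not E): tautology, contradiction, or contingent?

not not not (not not (not (B or B) and not (C and (not C or C))) or C and not B or not E)
= not not not (not (B or B) and not (C and (not C or C)) or C and not B or not E)   — double negation
= not not not (not (B or B) and not C or C and not B or not E)   — complement / identity
= not not not (not B and not C or C and not B or not E)   — idempotence
= not not not (not B or not E)   — distribution
= not not (B and E)   — De Morgan
= B and E   — double negation
This depends on B, E, so it is not a constant.

contingent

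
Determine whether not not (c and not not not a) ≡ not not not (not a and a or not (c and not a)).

E1: not not (c and not not not a)
    = not not (c and not a)   [double negation]
    = c and not a   [double negation]
E2: not not not (not a and a or not (c and not a))
    = not not not not (c and not a)   [complement / identity]
    = not not (c and not a)   [double negation]
    = c and not a   [double negation]
Both reduce to c and not a, so they are equivalent.

Yes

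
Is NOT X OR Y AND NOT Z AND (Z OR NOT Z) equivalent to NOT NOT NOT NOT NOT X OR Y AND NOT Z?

E1: NOT X OR Y AND NOT Z AND (Z OR NOT Z)
    = NOT X OR Y AND NOT Z   — complement / identity
E2: NOT NOT NOT NOT NOT X OR Y AND NOT Z
    = NOT NOT NOT X OR Y AND NOT Z   — double negation
    = NOT X OR Y AND NOT Z   — double negation
Both reduce to NOT X OR Y AND NOT Z, so they are equivalent.

Yes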